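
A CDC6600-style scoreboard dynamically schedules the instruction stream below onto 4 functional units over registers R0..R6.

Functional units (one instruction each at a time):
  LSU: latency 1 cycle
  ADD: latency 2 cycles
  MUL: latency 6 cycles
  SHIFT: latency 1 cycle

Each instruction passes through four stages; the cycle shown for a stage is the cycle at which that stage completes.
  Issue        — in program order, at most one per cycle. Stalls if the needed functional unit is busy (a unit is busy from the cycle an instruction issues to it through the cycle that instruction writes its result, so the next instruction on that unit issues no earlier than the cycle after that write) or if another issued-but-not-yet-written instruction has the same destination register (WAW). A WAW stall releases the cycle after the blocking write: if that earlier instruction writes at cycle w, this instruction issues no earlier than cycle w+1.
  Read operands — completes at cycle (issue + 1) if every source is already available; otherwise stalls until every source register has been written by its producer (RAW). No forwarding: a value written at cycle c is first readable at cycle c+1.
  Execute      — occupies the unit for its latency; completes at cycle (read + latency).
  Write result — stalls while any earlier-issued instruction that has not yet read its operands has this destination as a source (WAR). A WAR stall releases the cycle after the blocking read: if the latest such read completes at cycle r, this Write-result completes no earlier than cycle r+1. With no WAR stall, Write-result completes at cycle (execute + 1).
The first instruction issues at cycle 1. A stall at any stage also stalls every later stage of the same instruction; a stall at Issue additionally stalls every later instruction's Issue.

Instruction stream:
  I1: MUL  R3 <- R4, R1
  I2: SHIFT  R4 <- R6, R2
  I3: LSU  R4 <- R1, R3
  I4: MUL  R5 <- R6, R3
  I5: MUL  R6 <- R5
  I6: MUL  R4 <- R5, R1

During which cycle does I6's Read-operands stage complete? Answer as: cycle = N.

I1 -> (1, 2, 8, 9)
I2 -> (2, 3, 4, 5)
I3 -> (6, 10, 11, 12)  // WAW R4: wait I2 write@5, RAW R3: wait I1 write@9
I4 -> (10, 11, 17, 18)  // struct: MUL busy until I1 writes@9
I5 -> (19, 20, 26, 27)  // struct: MUL busy until I4 writes@18
I6 -> (28, 29, 35, 36)  // struct: MUL busy until I5 writes@27

cycle = 29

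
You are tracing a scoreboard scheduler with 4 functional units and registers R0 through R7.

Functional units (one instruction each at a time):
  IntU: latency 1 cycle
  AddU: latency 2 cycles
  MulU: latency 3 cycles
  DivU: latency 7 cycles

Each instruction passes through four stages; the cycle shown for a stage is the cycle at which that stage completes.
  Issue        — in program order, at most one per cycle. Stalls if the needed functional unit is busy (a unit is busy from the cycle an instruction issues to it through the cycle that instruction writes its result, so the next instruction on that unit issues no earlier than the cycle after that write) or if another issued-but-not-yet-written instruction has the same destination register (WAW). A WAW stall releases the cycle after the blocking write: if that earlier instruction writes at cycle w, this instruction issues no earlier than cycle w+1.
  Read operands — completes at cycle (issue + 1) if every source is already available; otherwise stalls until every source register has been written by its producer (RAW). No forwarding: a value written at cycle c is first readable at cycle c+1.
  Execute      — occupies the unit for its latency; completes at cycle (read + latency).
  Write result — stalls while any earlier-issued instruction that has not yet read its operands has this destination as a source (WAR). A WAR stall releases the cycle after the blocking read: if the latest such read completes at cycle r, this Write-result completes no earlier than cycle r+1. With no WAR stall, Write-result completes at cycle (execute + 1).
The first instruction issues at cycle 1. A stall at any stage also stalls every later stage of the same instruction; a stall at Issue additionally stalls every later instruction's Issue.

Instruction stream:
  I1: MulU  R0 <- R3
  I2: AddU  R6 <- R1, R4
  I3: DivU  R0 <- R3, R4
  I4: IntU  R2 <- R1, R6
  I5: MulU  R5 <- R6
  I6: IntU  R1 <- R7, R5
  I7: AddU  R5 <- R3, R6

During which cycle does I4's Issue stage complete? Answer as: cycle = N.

I1: IS=1 RO=2 EX=5 WR=6
I2: IS=2 RO=3 EX=5 WR=6
I3: IS=7 RO=8 EX=15 WR=16  [WAW R0: wait I1 write@6]
I4: IS=8 RO=9 EX=10 WR=11
I5: IS=9 RO=10 EX=13 WR=14
I6: IS=12 RO=15 EX=16 WR=17  [struct: IntU busy until I4 writes@11; RAW R5: wait I5 write@14]
I7: IS=15 RO=16 EX=18 WR=19  [WAW R5: wait I5 write@14]

cycle = 8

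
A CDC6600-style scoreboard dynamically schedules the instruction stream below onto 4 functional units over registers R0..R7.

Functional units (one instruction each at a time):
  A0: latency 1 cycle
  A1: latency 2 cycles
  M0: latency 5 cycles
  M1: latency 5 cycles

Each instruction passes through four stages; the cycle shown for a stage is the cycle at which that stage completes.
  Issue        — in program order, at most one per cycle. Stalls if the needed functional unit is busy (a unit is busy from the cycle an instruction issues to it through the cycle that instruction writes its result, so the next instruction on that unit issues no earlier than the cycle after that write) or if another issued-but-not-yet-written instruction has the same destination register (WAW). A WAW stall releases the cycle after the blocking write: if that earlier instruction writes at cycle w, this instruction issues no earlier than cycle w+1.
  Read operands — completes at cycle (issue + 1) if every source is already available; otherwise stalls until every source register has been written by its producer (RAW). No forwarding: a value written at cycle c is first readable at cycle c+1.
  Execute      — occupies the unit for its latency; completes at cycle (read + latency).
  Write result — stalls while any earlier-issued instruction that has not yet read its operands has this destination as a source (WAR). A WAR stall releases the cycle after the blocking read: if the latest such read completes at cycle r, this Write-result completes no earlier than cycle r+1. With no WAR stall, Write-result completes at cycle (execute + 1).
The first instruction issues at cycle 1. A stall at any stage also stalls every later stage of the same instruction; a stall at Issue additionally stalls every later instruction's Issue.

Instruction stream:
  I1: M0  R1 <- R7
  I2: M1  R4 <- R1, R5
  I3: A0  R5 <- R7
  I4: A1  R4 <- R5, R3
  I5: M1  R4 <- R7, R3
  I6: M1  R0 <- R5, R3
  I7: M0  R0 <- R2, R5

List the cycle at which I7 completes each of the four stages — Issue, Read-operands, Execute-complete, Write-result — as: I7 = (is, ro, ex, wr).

I7 = (37, 38, 43, 44)

I1  is:1  ro:2  ex:7  wr:8
I2  is:2  ro:9  ex:14  wr:15  — RAW R1: wait I1 write@8
I3  is:3  ro:4  ex:5  wr:10  — WAR R5: wait I2 read@9
I4  is:16  ro:17  ex:19  wr:20  — WAW R4: wait I2 write@15
I5  is:21  ro:22  ex:27  wr:28  — WAW R4: wait I4 write@20
I6  is:29  ro:30  ex:35  wr:36  — struct: M1 busy until I5 writes@28
I7  is:37  ro:38  ex:43  wr:44  — WAW R0: wait I6 write@36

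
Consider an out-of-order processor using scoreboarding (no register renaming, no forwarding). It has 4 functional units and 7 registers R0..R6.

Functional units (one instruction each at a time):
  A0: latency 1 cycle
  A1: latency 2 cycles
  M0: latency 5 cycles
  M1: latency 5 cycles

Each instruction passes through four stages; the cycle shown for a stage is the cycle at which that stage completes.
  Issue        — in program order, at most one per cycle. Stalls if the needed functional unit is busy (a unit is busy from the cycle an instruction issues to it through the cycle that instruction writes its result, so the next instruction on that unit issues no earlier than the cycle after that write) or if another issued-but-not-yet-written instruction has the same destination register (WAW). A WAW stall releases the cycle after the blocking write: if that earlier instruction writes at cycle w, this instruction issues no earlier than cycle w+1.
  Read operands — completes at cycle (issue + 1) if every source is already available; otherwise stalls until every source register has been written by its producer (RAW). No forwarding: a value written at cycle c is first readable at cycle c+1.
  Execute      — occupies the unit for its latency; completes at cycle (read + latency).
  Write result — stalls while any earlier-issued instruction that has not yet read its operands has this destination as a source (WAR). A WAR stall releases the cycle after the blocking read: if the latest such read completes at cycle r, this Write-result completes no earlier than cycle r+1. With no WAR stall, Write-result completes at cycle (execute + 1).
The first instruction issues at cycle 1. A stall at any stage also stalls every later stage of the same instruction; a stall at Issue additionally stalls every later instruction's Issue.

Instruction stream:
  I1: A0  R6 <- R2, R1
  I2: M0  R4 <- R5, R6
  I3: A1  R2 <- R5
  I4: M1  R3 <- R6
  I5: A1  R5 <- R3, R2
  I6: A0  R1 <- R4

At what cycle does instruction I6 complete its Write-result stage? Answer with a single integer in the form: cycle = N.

cycle = 14

cycle 1: issue I1 (A0)
cycle 2: I1 read-ops | issue I2 (M0)
cycle 3: I1 finished on A0 | issue I3 (A1)
cycle 4: I1→R6 | I3 read-ops | issue I4 (M1)
cycle 5: I2 read-ops | I4 read-ops
cycle 6: I3 finished on A1
cycle 7: I3→R2
cycle 8: issue I5 (A1)
cycle 9: issue I6 (A0)
cycle 10: I2 finished on M0 | I4 finished on M1
cycle 11: I2→R4 | I4→R3
cycle 12: I5 read-ops | I6 read-ops
cycle 13: I6 finished on A0
cycle 14: I5 finished on A1 | I6→R1
cycle 15: I5→R5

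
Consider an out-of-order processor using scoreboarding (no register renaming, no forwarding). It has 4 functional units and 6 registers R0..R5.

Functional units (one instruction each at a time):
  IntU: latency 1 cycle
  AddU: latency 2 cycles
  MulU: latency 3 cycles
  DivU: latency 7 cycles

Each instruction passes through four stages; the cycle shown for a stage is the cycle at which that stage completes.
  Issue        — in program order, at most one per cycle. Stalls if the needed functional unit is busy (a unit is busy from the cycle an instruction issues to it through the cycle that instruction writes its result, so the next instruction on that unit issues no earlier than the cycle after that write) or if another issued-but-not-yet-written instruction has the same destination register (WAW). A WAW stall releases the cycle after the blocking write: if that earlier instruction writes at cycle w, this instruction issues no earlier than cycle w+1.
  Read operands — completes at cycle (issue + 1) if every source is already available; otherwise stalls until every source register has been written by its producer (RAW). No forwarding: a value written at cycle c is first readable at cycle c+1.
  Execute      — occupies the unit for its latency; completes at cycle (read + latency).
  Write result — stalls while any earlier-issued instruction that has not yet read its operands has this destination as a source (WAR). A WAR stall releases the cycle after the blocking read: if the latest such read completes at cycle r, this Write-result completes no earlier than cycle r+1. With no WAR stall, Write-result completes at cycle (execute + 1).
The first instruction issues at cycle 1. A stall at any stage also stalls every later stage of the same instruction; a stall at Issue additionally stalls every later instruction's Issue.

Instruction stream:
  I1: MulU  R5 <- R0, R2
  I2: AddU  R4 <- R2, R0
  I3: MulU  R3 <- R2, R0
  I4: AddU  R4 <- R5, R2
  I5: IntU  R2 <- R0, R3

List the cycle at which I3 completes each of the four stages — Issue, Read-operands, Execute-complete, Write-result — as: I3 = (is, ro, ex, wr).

I3 = (7, 8, 11, 12)

[1] issue I1 (MulU)
[2] I1 read-ops; issue I2 (AddU)
[3] I2 read-ops
[5] I1 finished on MulU; I2 finished on AddU
[6] I1→R5; I2→R4
[7] issue I3 (MulU)
[8] I3 read-ops; issue I4 (AddU)
[9] I4 read-ops; issue I5 (IntU)
[11] I3 finished on MulU; I4 finished on AddU
[12] I3→R3; I4→R4
[13] I5 read-ops
[14] I5 finished on IntU
[15] I5→R2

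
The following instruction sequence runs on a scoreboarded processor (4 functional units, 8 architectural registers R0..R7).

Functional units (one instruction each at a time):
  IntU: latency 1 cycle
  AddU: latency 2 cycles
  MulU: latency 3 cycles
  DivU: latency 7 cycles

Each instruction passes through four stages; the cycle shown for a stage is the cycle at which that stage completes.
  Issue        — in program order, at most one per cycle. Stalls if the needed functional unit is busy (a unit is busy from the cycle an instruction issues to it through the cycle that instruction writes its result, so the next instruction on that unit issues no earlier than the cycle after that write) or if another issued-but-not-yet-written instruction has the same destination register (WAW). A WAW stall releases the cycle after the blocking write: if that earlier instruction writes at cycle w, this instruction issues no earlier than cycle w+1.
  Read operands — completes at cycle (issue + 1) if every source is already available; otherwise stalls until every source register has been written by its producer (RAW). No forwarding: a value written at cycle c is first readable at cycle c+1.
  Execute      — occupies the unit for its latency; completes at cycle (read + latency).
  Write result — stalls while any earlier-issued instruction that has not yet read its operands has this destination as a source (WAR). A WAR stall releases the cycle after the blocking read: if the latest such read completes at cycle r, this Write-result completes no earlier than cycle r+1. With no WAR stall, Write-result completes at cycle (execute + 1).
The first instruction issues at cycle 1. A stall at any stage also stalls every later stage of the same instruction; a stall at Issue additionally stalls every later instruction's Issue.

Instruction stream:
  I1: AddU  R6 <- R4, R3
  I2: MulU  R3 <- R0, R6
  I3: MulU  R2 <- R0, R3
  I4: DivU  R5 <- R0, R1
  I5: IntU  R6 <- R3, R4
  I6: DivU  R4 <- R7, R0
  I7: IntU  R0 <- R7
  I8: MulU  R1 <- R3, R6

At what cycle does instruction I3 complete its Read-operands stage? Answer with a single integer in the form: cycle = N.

I1: IS=1 RO=2 EX=4 WR=5
I2: IS=2 RO=6 EX=9 WR=10  [RAW R6: wait I1 write@5]
I3: IS=11 RO=12 EX=15 WR=16  [struct: MulU busy until I2 writes@10]
I4: IS=12 RO=13 EX=20 WR=21
I5: IS=13 RO=14 EX=15 WR=16
I6: IS=22 RO=23 EX=30 WR=31  [struct: DivU busy until I4 writes@21]
I7: IS=23 RO=24 EX=25 WR=26
I8: IS=24 RO=25 EX=28 WR=29

cycle = 12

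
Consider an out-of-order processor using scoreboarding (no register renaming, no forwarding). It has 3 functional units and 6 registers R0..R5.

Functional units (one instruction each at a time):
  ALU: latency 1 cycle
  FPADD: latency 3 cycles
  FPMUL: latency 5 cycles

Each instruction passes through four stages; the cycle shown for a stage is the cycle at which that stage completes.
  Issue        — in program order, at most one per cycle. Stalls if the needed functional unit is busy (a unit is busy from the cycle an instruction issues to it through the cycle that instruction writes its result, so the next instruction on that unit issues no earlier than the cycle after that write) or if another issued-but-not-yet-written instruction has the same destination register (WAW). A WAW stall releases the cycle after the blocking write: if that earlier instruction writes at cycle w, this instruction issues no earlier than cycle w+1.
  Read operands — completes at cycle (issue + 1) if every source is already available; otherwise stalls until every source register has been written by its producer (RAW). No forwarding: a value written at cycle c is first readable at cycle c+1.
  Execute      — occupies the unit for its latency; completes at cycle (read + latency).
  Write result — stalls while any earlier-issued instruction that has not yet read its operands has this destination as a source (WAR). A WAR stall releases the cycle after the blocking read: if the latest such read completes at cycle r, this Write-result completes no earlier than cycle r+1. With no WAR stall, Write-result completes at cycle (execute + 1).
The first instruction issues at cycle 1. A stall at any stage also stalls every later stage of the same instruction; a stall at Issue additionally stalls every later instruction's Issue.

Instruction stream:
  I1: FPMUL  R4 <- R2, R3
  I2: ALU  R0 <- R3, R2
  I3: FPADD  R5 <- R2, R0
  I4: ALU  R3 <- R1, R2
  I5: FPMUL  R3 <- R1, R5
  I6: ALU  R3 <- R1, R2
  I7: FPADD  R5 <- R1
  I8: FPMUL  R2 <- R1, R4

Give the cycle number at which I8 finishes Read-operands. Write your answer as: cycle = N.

cycle = 21

I1: IS=1 RO=2 EX=7 WR=8
I2: IS=2 RO=3 EX=4 WR=5
I3: IS=3 RO=6 EX=9 WR=10  [RAW R0: wait I2 write@5]
I4: IS=6 RO=7 EX=8 WR=9  [struct: ALU busy until I2 writes@5]
I5: IS=10 RO=11 EX=16 WR=17  [WAW R3: wait I4 write@9]
I6: IS=18 RO=19 EX=20 WR=21  [WAW R3: wait I5 write@17]
I7: IS=19 RO=20 EX=23 WR=24
I8: IS=20 RO=21 EX=26 WR=27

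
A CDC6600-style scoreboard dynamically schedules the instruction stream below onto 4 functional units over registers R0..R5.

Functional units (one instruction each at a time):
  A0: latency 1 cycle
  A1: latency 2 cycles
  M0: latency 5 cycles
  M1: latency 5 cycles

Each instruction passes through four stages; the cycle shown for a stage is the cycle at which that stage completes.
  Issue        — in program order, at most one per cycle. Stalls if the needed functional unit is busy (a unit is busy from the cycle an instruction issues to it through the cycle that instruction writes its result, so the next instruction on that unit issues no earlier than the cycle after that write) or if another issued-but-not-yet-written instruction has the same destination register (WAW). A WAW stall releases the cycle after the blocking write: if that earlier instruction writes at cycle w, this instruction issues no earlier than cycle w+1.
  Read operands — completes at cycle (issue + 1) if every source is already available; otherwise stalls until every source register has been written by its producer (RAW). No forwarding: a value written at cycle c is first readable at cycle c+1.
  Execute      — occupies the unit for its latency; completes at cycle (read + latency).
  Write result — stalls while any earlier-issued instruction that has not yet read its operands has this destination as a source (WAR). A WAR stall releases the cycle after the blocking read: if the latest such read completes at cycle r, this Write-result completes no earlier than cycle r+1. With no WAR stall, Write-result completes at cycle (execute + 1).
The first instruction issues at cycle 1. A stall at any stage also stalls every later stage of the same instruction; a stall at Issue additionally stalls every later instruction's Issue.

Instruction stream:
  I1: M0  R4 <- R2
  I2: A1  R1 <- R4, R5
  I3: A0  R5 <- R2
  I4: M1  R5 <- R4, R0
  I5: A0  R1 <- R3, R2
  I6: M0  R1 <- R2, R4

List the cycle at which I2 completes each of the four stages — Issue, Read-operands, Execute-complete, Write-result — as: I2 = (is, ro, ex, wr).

cycle 1: I1→M0
cycle 2: I1 RO, I2→A1
cycle 3: I3→A0
cycle 4: I3 RO
cycle 5: I3 EX
cycle 7: I1 EX
cycle 8: I1 WR R4
cycle 9: I2 RO
cycle 10: I3 WR R5
cycle 11: I2 EX, I4→M1
cycle 12: I2 WR R1, I4 RO
cycle 13: I5→A0
cycle 14: I5 RO
cycle 15: I5 EX
cycle 16: I5 WR R1
cycle 17: I4 EX, I6→M0
cycle 18: I4 WR R5, I6 RO
cycle 23: I6 EX
cycle 24: I6 WR R1

I2 = (2, 9, 11, 12)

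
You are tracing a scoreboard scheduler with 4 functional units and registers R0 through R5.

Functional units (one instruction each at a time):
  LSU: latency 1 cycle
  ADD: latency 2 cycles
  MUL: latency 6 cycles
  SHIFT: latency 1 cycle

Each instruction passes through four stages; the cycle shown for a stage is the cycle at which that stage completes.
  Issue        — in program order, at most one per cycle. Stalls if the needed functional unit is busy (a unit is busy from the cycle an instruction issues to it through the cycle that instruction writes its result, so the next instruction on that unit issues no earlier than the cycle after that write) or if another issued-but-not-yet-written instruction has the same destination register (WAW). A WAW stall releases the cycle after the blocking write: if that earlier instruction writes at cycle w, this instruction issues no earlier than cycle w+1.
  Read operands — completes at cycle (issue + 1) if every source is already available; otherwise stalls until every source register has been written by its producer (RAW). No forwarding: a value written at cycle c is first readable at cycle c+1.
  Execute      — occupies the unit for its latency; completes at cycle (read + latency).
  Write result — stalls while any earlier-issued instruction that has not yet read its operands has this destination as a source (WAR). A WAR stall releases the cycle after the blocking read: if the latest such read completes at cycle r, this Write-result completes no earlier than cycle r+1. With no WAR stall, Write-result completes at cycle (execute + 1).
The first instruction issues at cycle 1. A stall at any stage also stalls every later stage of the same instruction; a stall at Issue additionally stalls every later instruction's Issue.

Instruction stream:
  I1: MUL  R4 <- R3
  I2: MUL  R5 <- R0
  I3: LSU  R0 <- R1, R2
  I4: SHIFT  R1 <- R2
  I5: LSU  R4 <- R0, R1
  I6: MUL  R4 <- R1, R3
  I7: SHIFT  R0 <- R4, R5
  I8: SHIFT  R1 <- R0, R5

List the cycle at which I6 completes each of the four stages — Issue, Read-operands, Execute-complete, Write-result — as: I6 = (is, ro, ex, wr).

I6 = (19, 20, 26, 27)

[I1] 1/2/8/9
[I2] 10/11/17/18  (struct: MUL busy until I1 writes@9)
[I3] 11/12/13/14
[I4] 12/13/14/15
[I5] 15/16/17/18  (struct: LSU busy until I3 writes@14)
[I6] 19/20/26/27  (WAW R4: wait I5 write@18)
[I7] 20/28/29/30  (RAW R4: wait I6 write@27)
[I8] 31/32/33/34  (struct: SHIFT busy until I7 writes@30)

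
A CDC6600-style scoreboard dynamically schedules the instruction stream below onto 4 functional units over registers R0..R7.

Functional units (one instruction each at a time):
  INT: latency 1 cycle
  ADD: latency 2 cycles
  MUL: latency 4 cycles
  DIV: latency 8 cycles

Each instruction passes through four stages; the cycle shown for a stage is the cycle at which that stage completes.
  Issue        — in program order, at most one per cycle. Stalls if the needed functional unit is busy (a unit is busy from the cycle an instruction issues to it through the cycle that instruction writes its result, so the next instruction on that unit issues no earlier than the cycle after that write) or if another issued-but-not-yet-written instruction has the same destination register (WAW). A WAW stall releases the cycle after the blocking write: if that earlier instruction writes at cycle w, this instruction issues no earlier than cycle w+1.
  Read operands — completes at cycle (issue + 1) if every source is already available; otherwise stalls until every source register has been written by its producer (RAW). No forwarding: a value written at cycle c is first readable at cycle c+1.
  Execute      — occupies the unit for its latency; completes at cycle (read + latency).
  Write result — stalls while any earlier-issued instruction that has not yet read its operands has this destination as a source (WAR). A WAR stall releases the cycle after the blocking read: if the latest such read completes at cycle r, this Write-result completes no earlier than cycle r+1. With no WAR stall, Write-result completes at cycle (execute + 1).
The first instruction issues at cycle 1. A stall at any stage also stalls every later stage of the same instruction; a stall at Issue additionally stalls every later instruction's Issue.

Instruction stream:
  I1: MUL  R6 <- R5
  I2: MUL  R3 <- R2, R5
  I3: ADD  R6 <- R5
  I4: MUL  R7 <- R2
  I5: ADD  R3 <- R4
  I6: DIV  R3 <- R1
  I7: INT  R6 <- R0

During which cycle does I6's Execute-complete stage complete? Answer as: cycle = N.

c1: I1 issues→MUL
c2: I1 reads
c6: I1 exec-done
c7: I1 writes R6
c8: I2 issues→MUL
c9: I2 reads, I3 issues→ADD
c10: I3 reads
c12: I3 exec-done
c13: I2 exec-done, I3 writes R6
c14: I2 writes R3
c15: I4 issues→MUL
c16: I4 reads, I5 issues→ADD
c17: I5 reads
c19: I5 exec-done
c20: I4 exec-done, I5 writes R3
c21: I4 writes R7, I6 issues→DIV
c22: I6 reads, I7 issues→INT
c23: I7 reads
c24: I7 exec-done
c25: I7 writes R6
c30: I6 exec-done
c31: I6 writes R3

cycle = 30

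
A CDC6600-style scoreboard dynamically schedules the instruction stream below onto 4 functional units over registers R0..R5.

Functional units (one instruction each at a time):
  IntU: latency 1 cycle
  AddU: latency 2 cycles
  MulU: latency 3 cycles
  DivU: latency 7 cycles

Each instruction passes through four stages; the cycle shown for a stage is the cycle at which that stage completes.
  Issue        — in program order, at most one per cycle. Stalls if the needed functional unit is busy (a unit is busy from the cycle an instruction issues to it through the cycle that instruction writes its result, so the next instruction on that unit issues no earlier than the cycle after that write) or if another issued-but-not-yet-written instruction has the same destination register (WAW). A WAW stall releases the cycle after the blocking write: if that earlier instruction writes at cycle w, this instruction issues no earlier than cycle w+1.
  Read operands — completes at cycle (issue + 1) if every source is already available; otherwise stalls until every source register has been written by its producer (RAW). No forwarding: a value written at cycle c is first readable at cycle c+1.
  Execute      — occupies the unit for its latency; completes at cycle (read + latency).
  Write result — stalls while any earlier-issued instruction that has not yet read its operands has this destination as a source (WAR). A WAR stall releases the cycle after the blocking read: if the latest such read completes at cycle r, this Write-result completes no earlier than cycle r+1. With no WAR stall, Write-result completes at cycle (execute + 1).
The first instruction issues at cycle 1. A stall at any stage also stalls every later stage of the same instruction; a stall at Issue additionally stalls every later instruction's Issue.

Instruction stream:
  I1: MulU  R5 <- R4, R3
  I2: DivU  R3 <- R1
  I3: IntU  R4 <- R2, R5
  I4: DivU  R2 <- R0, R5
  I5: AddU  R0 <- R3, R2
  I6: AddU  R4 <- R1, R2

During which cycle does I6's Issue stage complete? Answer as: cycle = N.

[I1] 1/2/5/6
[I2] 2/3/10/11
[I3] 3/7/8/9  (RAW R5: wait I1 write@6)
[I4] 12/13/20/21  (struct: DivU busy until I2 writes@11)
[I5] 13/22/24/25  (RAW R2: wait I4 write@21)
[I6] 26/27/29/30  (struct: AddU busy until I5 writes@25)

cycle = 26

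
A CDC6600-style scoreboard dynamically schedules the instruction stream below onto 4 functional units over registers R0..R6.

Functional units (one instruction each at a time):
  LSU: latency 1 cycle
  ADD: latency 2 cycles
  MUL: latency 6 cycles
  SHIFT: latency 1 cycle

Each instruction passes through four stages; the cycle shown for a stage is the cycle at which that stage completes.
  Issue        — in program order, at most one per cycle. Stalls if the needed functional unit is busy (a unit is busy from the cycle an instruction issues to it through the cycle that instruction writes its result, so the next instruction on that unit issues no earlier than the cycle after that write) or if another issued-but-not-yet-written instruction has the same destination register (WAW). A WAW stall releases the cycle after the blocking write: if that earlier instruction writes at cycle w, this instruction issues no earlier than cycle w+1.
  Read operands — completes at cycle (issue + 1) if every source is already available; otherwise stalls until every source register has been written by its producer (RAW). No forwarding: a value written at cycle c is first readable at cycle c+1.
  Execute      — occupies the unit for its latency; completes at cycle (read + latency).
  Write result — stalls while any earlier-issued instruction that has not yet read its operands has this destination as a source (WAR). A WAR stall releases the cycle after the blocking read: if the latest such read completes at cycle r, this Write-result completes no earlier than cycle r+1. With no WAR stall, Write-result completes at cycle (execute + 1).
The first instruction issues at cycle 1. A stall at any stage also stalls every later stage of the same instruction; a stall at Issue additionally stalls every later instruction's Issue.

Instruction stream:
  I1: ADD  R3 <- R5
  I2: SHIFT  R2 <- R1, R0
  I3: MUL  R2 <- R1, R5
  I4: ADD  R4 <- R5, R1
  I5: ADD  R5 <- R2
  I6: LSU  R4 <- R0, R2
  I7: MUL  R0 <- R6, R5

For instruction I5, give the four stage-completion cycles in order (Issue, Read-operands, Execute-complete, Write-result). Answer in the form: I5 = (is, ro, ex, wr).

I5 = (12, 15, 17, 18)

[1] I1 issues→ADD
[2] I1 reads | I2 issues→SHIFT
[3] I2 reads
[4] I1 exec-done | I2 exec-done
[5] I1 writes R3 | I2 writes R2
[6] I3 issues→MUL
[7] I3 reads | I4 issues→ADD
[8] I4 reads
[10] I4 exec-done
[11] I4 writes R4
[12] I5 issues→ADD
[13] I3 exec-done | I6 issues→LSU
[14] I3 writes R2
[15] I5 reads | I6 reads | I7 issues→MUL
[16] I6 exec-done
[17] I5 exec-done | I6 writes R4
[18] I5 writes R5
[19] I7 reads
[25] I7 exec-done
[26] I7 writes R0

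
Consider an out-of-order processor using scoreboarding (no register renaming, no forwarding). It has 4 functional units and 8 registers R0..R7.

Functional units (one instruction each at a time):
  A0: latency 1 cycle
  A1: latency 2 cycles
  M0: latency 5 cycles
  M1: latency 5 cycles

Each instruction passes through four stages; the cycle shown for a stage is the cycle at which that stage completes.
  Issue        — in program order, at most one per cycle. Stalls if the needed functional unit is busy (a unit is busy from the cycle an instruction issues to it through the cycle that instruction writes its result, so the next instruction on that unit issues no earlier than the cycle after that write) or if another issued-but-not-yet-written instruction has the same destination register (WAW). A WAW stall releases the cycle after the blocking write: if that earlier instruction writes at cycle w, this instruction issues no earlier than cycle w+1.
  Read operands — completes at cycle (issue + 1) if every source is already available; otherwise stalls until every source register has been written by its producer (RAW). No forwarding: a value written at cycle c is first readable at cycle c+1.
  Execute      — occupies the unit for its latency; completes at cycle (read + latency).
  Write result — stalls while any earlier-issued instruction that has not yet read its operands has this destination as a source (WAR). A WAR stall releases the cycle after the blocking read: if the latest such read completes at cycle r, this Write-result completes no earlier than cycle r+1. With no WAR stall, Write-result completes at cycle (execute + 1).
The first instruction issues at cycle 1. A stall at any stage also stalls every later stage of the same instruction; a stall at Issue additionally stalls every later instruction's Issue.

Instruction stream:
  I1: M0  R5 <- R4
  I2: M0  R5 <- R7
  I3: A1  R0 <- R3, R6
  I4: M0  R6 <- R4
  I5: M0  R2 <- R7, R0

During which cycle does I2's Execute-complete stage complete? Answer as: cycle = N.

1) issue 1, read 2, done 7, write 8
2) issue 9, read 10, done 15, write 16  <struct: M0 busy until I1 writes@8>
3) issue 10, read 11, done 13, write 14
4) issue 17, read 18, done 23, write 24  <struct: M0 busy until I2 writes@16>
5) issue 25, read 26, done 31, write 32  <struct: M0 busy until I4 writes@24>

cycle = 15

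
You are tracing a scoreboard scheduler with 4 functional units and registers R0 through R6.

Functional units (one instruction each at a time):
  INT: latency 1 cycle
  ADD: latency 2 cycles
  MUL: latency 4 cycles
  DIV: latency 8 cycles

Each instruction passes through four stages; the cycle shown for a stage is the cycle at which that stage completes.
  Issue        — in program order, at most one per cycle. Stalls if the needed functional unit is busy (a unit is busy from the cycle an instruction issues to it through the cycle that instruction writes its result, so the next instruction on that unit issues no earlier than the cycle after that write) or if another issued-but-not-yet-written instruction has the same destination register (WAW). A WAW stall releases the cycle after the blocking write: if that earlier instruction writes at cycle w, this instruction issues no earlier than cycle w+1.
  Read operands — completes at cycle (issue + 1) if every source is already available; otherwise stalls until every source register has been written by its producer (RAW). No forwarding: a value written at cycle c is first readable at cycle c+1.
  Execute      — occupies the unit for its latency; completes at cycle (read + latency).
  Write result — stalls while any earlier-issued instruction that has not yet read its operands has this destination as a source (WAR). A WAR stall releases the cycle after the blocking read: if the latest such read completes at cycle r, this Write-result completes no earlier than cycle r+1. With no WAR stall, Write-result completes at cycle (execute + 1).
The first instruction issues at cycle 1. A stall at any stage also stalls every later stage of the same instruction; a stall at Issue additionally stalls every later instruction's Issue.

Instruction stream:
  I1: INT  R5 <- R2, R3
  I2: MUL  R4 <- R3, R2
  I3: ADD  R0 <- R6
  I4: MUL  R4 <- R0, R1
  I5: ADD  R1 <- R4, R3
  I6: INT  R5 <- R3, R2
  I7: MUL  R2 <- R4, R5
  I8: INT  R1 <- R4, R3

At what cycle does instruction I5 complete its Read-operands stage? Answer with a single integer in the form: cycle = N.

cycle = 16

[1] I1 issues→INT
[2] I1 reads | I2 issues→MUL
[3] I1 exec-done | I2 reads | I3 issues→ADD
[4] I1 writes R5 | I3 reads
[6] I3 exec-done
[7] I2 exec-done | I3 writes R0
[8] I2 writes R4
[9] I4 issues→MUL
[10] I4 reads | I5 issues→ADD
[11] I6 issues→INT
[12] I6 reads
[13] I6 exec-done
[14] I4 exec-done | I6 writes R5
[15] I4 writes R4
[16] I5 reads | I7 issues→MUL
[17] I7 reads
[18] I5 exec-done
[19] I5 writes R1
[20] I8 issues→INT
[21] I7 exec-done | I8 reads
[22] I7 writes R2 | I8 exec-done
[23] I8 writes R1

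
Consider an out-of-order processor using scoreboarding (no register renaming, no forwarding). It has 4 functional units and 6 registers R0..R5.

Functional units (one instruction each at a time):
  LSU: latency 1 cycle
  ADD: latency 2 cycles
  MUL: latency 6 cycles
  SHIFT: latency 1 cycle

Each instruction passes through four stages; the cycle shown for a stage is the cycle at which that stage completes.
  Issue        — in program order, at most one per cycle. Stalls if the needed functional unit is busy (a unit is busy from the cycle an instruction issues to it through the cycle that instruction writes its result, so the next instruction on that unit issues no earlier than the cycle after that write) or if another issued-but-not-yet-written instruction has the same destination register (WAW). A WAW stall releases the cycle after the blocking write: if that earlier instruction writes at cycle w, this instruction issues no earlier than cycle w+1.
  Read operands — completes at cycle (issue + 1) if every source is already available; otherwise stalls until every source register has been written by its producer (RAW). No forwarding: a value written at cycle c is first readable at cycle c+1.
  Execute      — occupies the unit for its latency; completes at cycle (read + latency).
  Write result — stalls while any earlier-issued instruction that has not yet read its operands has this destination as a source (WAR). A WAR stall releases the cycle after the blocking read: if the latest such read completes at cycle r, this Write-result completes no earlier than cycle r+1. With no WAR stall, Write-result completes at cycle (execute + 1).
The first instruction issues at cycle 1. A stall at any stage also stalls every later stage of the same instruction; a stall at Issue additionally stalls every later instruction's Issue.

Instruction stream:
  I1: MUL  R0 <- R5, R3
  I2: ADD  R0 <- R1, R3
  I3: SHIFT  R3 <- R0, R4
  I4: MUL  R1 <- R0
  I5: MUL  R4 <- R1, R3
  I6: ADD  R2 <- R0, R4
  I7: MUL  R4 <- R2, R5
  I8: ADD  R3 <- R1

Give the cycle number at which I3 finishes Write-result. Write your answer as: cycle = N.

I1: IS=1 RO=2 EX=8 WR=9
I2: IS=10 RO=11 EX=13 WR=14  [WAW R0: wait I1 write@9]
I3: IS=11 RO=15 EX=16 WR=17  [RAW R0: wait I2 write@14]
I4: IS=12 RO=15 EX=21 WR=22  [RAW R0: wait I2 write@14]
I5: IS=23 RO=24 EX=30 WR=31  [struct: MUL busy until I4 writes@22]
I6: IS=24 RO=32 EX=34 WR=35  [RAW R4: wait I5 write@31]
I7: IS=32 RO=36 EX=42 WR=43  [struct: MUL busy until I5 writes@31; RAW R2: wait I6 write@35]
I8: IS=36 RO=37 EX=39 WR=40  [struct: ADD busy until I6 writes@35]

cycle = 17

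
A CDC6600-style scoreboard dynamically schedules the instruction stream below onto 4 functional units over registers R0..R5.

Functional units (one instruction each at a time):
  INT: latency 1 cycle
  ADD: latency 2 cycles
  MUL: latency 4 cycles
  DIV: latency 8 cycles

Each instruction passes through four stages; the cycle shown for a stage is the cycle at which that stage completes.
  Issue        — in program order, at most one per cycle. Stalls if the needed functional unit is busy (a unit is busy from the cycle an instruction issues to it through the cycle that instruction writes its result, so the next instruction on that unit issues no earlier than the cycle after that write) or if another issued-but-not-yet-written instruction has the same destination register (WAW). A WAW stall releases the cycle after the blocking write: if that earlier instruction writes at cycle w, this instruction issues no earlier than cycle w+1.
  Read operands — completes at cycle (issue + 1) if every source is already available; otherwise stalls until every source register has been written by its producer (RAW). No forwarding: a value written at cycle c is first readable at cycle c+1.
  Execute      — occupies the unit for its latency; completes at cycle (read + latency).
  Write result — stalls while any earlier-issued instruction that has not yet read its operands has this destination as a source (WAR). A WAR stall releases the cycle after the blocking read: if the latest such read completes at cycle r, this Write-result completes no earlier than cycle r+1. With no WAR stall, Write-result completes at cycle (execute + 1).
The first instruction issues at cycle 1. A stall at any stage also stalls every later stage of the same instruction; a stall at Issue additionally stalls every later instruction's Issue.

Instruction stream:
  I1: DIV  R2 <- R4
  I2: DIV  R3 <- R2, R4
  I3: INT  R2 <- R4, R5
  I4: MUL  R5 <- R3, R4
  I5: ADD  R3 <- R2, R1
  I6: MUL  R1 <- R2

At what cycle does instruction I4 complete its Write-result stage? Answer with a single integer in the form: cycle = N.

cycle = 28

  I1 | 1 | 2 | 10 | 11
  I2 | 12 | 13 | 21 | 22   struct: DIV busy until I1 writes@11
  I3 | 13 | 14 | 15 | 16
  I4 | 14 | 23 | 27 | 28   RAW R3: wait I2 write@22
  I5 | 23 | 24 | 26 | 27   WAW R3: wait I2 write@22
  I6 | 29 | 30 | 34 | 35   struct: MUL busy until I4 writes@28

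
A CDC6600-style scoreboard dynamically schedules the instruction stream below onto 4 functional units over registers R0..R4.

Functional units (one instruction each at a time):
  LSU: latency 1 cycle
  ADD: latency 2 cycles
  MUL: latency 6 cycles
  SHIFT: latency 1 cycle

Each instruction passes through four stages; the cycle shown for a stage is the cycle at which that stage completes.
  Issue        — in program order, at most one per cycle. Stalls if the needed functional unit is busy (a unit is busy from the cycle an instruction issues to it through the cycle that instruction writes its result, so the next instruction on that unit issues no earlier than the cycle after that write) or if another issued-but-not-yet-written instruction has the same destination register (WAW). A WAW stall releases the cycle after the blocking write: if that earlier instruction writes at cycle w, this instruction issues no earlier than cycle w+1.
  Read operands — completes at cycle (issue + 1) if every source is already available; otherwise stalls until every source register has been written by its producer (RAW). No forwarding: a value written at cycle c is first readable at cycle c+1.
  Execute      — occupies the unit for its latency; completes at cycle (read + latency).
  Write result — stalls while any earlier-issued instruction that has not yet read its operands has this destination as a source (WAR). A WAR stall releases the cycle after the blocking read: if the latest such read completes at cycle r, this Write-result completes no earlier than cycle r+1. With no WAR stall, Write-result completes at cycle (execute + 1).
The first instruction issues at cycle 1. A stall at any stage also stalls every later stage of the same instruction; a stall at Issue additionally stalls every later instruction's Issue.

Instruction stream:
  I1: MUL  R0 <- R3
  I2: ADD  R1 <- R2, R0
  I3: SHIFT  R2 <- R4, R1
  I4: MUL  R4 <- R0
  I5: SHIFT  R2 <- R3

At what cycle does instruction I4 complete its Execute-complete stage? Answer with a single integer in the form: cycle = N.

cycle = 17

I1  is:1  ro:2  ex:8  wr:9
I2  is:2  ro:10  ex:12  wr:13  — RAW R0: wait I1 write@9
I3  is:3  ro:14  ex:15  wr:16  — RAW R1: wait I2 write@13
I4  is:10  ro:11  ex:17  wr:18  — struct: MUL busy until I1 writes@9
I5  is:17  ro:18  ex:19  wr:20  — struct: SHIFT busy until I3 writes@16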